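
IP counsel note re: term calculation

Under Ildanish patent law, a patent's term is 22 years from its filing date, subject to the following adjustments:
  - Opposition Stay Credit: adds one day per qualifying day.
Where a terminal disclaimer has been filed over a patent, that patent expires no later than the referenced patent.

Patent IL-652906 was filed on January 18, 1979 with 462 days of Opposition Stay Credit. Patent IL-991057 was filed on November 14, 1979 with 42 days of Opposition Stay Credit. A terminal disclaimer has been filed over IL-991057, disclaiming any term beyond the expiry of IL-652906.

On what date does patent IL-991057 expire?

2001-12-26

Natural term of IL-991057:
  Base: filing + 22 years → 14 November 2001.
  Opposition Stay Credit: +42 days → 26 December 2001.
Expiry of referenced patent IL-652906:
  Base: filing + 22 years → 18 January 2001.
  Opposition Stay Credit: +462 days → 25 April 2002.
Terminal disclaimer: IL-991057 expires on the earlier of 26 December 2001 and 25 April 2002.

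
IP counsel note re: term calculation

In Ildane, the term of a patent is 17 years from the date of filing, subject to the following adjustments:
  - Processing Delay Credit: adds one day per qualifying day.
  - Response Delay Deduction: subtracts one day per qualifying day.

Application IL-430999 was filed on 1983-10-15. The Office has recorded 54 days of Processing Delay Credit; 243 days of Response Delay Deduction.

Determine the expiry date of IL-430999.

Base term: filing date + 17 years → 15 October 2000.
Processing Delay Credit: +54 days → 8 December 2000.
Response Delay Deduction: −243 days → 9 April 2000.

2000-04-09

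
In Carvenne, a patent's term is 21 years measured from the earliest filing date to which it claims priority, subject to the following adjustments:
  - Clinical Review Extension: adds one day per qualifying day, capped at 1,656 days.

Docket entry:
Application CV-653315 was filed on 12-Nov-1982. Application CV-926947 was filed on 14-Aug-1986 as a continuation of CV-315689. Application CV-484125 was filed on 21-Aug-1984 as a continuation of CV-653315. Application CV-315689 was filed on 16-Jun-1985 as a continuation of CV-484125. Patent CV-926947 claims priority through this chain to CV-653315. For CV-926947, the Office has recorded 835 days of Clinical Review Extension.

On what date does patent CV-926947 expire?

February 24, 2006

Earliest priority filing: 12 November 1982.
Base term: 12 November 1982 + 21 years → 12 November 2003.
Clinical Review Extension: 835 days (within the 1656-day cap) → +835 days → 24 February 2006.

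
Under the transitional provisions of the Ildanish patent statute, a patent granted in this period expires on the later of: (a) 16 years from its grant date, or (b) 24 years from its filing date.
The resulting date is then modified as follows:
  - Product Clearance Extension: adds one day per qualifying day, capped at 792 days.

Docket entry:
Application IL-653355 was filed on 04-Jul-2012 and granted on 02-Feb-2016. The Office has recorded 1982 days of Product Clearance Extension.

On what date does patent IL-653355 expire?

September 4, 2038

(a) grant + 16 years → 2 February 2032.
(b) filing + 24 years → 4 July 2036.
Later of the two: 4 July 2036.
Product Clearance Extension: 1982 days claimed exceeds the 792-day cap, so +792 days → 4 September 2038.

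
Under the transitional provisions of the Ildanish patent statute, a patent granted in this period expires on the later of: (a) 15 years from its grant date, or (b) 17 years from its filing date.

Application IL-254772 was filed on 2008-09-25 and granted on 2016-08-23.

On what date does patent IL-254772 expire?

(a) grant + 15 years → 23 August 2031.
(b) filing + 17 years → 25 September 2025.
Later of the two: 23 August 2031.

2031-08-23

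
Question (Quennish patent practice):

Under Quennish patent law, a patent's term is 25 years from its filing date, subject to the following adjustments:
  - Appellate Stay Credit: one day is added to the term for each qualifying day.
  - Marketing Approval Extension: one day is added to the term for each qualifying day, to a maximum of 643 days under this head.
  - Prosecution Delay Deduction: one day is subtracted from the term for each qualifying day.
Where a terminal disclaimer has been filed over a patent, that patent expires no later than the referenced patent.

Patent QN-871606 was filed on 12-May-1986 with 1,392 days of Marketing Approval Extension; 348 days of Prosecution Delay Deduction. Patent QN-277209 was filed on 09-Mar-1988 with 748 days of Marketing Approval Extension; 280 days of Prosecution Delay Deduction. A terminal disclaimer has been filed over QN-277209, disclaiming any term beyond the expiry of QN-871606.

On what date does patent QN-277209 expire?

Natural term of QN-277209:
  Base: filing + 25 years → 9 March 2013.
  Marketing Approval Extension: 748 days claimed exceeds the 643-day cap, so +643 days → 12 December 2014.
  Prosecution Delay Deduction: −280 days → 7 March 2014.
Expiry of referenced patent QN-871606:
  Base: filing + 25 years → 12 May 2011.
  Marketing Approval Extension: 1392 days claimed exceeds the 643-day cap, so +643 days → 13 February 2013.
  Prosecution Delay Deduction: −348 days → 2 March 2012.
Terminal disclaimer: QN-277209 expires on the earlier of 7 March 2014 and 2 March 2012.

2012-03-02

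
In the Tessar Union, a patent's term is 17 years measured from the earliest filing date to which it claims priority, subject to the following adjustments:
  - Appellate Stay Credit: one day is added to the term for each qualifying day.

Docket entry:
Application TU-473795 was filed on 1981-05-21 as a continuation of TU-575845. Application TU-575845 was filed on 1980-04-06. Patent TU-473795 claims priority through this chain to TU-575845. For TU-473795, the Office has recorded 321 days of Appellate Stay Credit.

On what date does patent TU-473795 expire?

Earliest priority filing: 6 April 1980.
Base term: 6 April 1980 + 17 years → 6 April 1997.
Appellate Stay Credit: +321 days → 21 February 1998.

February 21, 1998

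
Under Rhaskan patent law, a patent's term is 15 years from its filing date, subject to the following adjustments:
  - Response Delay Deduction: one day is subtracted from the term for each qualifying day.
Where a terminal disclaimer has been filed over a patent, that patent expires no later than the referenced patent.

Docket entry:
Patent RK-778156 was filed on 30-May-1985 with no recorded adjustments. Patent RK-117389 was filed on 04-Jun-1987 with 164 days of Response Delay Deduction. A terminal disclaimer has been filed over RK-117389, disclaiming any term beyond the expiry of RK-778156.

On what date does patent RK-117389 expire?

Natural term of RK-117389:
  Base: filing + 15 years → 4 June 2002.
  Response Delay Deduction: −164 days → 22 December 2001.
Expiry of referenced patent RK-778156:
  Base: filing + 15 years → 30 May 2000.
Terminal disclaimer: RK-117389 expires on the earlier of 22 December 2001 and 30 May 2000.

May 30, 2000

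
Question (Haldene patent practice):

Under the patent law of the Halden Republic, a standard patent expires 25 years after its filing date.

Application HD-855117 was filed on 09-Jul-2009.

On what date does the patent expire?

2034-07-09

Filing date + 25 years → 9 July 2034.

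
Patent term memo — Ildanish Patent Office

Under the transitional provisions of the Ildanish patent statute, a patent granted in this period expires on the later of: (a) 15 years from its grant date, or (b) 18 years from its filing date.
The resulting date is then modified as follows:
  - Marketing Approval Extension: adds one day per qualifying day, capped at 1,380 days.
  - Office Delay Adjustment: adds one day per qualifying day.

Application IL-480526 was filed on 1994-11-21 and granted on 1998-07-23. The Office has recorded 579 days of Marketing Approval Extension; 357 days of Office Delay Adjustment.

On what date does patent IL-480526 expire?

(a) grant + 15 years → 23 July 2013.
(b) filing + 18 years → 21 November 2012.
Later of the two: 23 July 2013.
Marketing Approval Extension: 579 days (within the 1380-day cap) → +579 days → 22 February 2015.
Office Delay Adjustment: +357 days → 14 February 2016.

February 14, 2016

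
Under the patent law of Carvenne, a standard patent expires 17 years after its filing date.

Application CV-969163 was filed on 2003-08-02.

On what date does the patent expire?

Filing date + 17 years → 2 August 2020.

August 2, 2020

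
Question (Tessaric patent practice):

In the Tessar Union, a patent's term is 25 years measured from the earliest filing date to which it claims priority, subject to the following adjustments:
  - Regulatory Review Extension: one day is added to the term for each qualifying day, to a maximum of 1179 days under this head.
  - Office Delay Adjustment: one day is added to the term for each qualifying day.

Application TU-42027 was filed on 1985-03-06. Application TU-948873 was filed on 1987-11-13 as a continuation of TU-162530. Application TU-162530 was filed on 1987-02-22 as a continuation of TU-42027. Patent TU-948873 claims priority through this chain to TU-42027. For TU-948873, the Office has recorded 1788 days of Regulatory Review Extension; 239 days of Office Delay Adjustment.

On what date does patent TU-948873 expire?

January 22, 2014

Earliest priority filing: 6 March 1985.
Base term: 6 March 1985 + 25 years → 6 March 2010.
Regulatory Review Extension: 1788 days claimed exceeds the 1179-day cap, so +1179 days → 28 May 2013.
Office Delay Adjustment: +239 days → 22 January 2014.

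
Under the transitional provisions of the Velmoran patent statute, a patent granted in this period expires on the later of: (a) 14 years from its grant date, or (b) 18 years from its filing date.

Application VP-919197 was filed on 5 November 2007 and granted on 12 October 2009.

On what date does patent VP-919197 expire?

November 5, 2025

(a) grant + 14 years → 12 October 2023.
(b) filing + 18 years → 5 November 2025.
Later of the two: 5 November 2025.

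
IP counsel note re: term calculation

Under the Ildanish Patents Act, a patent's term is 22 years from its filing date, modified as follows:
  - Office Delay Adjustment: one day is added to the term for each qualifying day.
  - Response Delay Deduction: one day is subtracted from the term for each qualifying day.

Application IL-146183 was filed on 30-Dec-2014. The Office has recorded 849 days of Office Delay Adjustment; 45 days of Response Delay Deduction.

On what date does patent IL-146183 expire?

March 14, 2039

Base term: filing date + 22 years → 30 December 2036.
Office Delay Adjustment: +849 days → 28 April 2039.
Response Delay Deduction: −45 days → 14 March 2039.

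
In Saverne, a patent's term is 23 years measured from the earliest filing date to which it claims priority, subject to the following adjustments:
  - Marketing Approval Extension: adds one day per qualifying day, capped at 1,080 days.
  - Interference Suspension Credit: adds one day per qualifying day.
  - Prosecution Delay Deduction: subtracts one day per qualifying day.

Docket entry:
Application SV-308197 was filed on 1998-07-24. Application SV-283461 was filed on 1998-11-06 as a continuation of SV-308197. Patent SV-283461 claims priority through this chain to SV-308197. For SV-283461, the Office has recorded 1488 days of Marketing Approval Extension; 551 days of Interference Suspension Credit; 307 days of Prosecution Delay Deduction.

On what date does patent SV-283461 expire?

March 9, 2025

Earliest priority filing: 24 July 1998.
Base term: 24 July 1998 + 23 years → 24 July 2021.
Marketing Approval Extension: 1488 days claimed exceeds the 1080-day cap, so +1080 days → 8 July 2024.
Interference Suspension Credit: +551 days → 10 January 2026.
Prosecution Delay Deduction: −307 days → 9 March 2025.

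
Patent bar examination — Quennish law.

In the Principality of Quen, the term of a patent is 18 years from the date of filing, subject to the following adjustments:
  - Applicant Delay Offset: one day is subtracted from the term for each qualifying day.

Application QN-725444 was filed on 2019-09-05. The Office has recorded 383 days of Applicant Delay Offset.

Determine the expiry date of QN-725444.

August 18, 2036

Base term: filing date + 18 years → 5 September 2037.
Applicant Delay Offset: −383 days → 18 August 2036.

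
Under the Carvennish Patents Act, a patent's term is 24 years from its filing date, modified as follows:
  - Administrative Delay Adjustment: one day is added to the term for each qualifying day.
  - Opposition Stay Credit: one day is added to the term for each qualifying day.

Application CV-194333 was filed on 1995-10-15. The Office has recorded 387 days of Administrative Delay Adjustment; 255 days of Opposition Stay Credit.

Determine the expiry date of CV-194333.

2021-07-18

Base term: filing date + 24 years → 15 October 2019.
Administrative Delay Adjustment: +387 days → 5 November 2020.
Opposition Stay Credit: +255 days → 18 July 2021.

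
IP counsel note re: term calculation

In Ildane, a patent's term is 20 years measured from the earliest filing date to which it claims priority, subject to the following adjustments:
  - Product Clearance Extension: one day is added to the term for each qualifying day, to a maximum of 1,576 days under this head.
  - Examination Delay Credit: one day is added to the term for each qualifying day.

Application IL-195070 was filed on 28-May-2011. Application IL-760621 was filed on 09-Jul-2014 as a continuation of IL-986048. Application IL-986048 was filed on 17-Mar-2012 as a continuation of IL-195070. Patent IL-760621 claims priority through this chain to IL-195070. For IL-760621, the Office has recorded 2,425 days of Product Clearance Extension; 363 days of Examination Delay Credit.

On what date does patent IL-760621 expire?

2036-09-17

Earliest priority filing: 28 May 2011.
Base term: 28 May 2011 + 20 years → 28 May 2031.
Product Clearance Extension: 2425 days claimed exceeds the 1576-day cap, so +1576 days → 20 September 2035.
Examination Delay Credit: +363 days → 17 September 2036.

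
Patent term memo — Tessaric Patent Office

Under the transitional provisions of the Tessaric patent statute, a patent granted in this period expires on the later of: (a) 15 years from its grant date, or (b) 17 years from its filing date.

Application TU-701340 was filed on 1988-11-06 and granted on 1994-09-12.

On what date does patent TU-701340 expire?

(a) grant + 15 years → 12 September 2009.
(b) filing + 17 years → 6 November 2005.
Later of the two: 12 September 2009.

2009-09-12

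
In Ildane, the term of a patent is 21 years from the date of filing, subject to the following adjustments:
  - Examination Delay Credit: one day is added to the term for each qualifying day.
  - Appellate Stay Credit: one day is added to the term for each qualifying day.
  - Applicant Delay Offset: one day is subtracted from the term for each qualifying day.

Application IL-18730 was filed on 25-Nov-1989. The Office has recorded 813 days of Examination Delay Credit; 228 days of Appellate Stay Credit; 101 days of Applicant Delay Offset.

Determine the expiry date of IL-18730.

2013-06-22

Base term: filing date + 21 years → 25 November 2010.
Examination Delay Credit: +813 days → 15 February 2013.
Appellate Stay Credit: +228 days → 1 October 2013.
Applicant Delay Offset: −101 days → 22 June 2013.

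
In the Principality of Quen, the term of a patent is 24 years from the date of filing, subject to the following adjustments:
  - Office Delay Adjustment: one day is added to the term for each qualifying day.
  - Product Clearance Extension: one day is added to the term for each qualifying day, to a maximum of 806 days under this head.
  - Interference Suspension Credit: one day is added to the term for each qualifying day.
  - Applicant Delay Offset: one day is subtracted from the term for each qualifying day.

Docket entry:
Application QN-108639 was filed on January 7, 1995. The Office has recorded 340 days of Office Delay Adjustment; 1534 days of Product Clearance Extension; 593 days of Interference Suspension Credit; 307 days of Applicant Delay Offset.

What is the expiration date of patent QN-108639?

December 9, 2022

Base term: filing date + 24 years → 7 January 2019.
Office Delay Adjustment: +340 days → 13 December 2019.
Product Clearance Extension: 1534 days claimed exceeds the 806-day cap, so +806 days → 26 February 2022.
Interference Suspension Credit: +593 days → 12 October 2023.
Applicant Delay Offset: −307 days → 9 December 2022.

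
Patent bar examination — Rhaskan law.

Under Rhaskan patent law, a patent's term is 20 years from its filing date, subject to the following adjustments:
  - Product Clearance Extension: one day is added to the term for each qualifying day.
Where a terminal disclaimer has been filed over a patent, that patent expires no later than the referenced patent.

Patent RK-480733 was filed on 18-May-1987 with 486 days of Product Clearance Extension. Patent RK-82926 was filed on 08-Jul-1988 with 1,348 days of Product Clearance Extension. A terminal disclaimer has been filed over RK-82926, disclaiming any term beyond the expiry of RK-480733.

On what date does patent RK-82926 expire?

September 15, 2008

Natural term of RK-82926:
  Base: filing + 20 years → 8 July 2008.
  Product Clearance Extension: +1348 days → 17 March 2012.
Expiry of referenced patent RK-480733:
  Base: filing + 20 years → 18 May 2007.
  Product Clearance Extension: +486 days → 15 September 2008.
Terminal disclaimer: RK-82926 expires on the earlier of 17 March 2012 and 15 September 2008.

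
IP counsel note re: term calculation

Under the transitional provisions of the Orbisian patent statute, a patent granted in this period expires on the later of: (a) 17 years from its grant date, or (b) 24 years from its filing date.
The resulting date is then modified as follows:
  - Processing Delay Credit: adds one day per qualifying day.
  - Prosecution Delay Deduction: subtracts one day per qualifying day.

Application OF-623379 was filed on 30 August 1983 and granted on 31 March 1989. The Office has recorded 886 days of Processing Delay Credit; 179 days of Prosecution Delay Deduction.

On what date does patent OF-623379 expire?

(a) grant + 17 years → 31 March 2006.
(b) filing + 24 years → 30 August 2007.
Later of the two: 30 August 2007.
Processing Delay Credit: +886 days → 1 February 2010.
Prosecution Delay Deduction: −179 days → 6 August 2009.

2009-08-06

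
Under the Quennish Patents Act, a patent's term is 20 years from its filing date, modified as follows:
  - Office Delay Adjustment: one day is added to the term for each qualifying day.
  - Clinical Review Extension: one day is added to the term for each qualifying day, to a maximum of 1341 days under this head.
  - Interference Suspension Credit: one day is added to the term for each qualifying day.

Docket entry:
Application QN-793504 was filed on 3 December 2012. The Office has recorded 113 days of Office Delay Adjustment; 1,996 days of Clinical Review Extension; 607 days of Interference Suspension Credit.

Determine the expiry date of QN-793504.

July 26, 2038

Base term: filing date + 20 years → 3 December 2032.
Office Delay Adjustment: +113 days → 26 March 2033.
Clinical Review Extension: 1996 days claimed exceeds the 1341-day cap, so +1341 days → 26 November 2036.
Interference Suspension Credit: +607 days → 26 July 2038.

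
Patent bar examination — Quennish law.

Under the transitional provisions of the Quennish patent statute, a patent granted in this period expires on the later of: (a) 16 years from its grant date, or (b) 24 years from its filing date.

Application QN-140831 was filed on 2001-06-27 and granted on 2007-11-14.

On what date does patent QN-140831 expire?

(a) grant + 16 years → 14 November 2023.
(b) filing + 24 years → 27 June 2025.
Later of the two: 27 June 2025.

June 27, 2025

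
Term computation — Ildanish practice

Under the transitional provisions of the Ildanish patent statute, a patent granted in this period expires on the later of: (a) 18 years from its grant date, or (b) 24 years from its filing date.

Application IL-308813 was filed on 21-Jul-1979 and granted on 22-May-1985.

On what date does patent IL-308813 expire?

2003-07-21

(a) grant + 18 years → 22 May 2003.
(b) filing + 24 years → 21 July 2003.
Later of the two: 21 July 2003.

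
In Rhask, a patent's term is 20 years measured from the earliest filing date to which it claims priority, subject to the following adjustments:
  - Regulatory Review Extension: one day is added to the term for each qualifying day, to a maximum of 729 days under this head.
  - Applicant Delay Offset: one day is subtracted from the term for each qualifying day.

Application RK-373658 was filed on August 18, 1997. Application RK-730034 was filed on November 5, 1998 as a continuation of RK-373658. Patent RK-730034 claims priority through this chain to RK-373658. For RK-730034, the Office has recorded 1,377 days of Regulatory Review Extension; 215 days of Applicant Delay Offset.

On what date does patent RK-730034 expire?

Earliest priority filing: 18 August 1997.
Base term: 18 August 1997 + 20 years → 18 August 2017.
Regulatory Review Extension: 1377 days claimed exceeds the 729-day cap, so +729 days → 17 August 2019.
Applicant Delay Offset: −215 days → 14 January 2019.

2019-01-14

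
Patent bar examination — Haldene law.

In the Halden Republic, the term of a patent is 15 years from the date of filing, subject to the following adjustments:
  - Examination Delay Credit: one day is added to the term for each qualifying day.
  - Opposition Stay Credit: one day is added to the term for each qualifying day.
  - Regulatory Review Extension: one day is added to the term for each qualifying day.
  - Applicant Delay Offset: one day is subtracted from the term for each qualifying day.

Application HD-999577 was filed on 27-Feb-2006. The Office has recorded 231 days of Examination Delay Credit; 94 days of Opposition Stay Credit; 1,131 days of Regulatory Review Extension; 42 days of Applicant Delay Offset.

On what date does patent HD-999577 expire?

January 11, 2025

Base term: filing date + 15 years → 27 February 2021.
Examination Delay Credit: +231 days → 16 October 2021.
Opposition Stay Credit: +94 days → 18 January 2022.
Regulatory Review Extension: +1131 days → 22 February 2025.
Applicant Delay Offset: −42 days → 11 January 2025.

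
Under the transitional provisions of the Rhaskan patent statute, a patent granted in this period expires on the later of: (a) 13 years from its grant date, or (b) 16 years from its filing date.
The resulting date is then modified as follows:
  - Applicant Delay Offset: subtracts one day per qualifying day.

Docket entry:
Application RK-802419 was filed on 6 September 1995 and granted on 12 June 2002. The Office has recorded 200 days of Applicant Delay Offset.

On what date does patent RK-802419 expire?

2014-11-24

(a) grant + 13 years → 12 June 2015.
(b) filing + 16 years → 6 September 2011.
Later of the two: 12 June 2015.
Applicant Delay Offset: −200 days → 24 November 2014.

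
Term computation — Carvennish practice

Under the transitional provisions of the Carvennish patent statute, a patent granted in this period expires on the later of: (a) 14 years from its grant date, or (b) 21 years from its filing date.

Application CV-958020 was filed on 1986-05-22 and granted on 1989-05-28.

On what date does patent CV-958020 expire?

2007-05-22

(a) grant + 14 years → 28 May 2003.
(b) filing + 21 years → 22 May 2007.
Later of the two: 22 May 2007.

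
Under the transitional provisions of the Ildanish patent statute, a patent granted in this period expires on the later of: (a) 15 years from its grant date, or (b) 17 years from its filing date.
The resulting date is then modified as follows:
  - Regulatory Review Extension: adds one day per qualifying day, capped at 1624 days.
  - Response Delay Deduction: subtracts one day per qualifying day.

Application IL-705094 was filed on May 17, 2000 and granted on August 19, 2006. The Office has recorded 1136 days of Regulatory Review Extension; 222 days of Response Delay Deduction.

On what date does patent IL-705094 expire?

2024-02-19

(a) grant + 15 years → 19 August 2021.
(b) filing + 17 years → 17 May 2017.
Later of the two: 19 August 2021.
Regulatory Review Extension: 1136 days (within the 1624-day cap) → +1136 days → 28 September 2024.
Response Delay Deduction: −222 days → 19 February 2024.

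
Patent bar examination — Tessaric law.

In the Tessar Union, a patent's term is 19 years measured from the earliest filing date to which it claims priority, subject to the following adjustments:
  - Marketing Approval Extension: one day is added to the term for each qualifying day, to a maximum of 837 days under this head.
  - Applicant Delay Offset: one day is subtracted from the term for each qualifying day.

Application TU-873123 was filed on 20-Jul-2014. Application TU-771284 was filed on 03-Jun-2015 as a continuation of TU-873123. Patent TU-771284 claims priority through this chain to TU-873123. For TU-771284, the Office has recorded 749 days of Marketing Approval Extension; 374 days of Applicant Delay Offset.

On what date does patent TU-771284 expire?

Earliest priority filing: 20 July 2014.
Base term: 20 July 2014 + 19 years → 20 July 2033.
Marketing Approval Extension: 749 days (within the 837-day cap) → +749 days → 8 August 2035.
Applicant Delay Offset: −374 days → 30 July 2034.

July 30, 2034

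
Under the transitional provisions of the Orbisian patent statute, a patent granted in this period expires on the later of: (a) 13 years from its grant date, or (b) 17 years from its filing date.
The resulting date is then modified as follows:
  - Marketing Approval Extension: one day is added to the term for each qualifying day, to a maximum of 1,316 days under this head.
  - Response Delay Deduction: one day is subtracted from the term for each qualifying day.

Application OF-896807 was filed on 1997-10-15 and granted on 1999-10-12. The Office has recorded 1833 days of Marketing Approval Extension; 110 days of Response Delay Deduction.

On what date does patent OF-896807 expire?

2018-02-02

(a) grant + 13 years → 12 October 2012.
(b) filing + 17 years → 15 October 2014.
Later of the two: 15 October 2014.
Marketing Approval Extension: 1833 days claimed exceeds the 1316-day cap, so +1316 days → 23 May 2018.
Response Delay Deduction: −110 days → 2 February 2018.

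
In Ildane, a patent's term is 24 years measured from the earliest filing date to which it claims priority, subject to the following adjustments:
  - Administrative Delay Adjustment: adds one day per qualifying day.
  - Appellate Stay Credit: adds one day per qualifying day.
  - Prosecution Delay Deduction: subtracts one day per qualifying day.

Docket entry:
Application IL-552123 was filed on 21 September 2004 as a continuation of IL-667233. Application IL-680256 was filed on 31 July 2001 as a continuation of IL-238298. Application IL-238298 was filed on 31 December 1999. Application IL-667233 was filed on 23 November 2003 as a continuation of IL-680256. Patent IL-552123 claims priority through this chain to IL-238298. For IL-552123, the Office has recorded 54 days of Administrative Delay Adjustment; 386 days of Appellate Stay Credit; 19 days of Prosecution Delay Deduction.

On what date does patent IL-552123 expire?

Earliest priority filing: 31 December 1999.
Base term: 31 December 1999 + 24 years → 31 December 2023.
Administrative Delay Adjustment: +54 days → 23 February 2024.
Appellate Stay Credit: +386 days → 15 March 2025.
Prosecution Delay Deduction: −19 days → 24 February 2025.

February 24, 2025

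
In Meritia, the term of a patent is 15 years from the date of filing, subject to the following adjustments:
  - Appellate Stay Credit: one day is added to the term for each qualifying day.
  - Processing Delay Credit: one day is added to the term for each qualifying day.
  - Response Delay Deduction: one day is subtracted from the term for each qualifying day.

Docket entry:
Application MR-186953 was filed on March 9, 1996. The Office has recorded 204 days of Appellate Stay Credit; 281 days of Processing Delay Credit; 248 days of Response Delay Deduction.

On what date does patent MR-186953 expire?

November 1, 2011

Base term: filing date + 15 years → 9 March 2011.
Appellate Stay Credit: +204 days → 29 September 2011.
Processing Delay Credit: +281 days → 6 July 2012.
Response Delay Deduction: −248 days → 1 November 2011.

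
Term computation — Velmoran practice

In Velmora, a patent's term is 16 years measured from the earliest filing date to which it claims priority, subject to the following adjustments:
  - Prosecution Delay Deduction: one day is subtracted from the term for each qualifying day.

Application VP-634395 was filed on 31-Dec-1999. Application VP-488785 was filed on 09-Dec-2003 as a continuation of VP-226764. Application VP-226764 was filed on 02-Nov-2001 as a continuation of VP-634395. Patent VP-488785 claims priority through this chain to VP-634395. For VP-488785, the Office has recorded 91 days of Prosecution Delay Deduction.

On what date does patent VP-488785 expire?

October 1, 2015

Earliest priority filing: 31 December 1999.
Base term: 31 December 1999 + 16 years → 31 December 2015.
Prosecution Delay Deduction: −91 days → 1 October 2015.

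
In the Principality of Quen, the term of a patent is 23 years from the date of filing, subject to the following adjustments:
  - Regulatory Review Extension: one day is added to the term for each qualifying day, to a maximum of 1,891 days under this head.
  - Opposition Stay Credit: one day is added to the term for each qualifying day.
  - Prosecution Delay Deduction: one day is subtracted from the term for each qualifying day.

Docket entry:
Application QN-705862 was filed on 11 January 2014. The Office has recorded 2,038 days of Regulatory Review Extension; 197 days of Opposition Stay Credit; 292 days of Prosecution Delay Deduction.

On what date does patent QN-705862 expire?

December 12, 2041

Base term: filing date + 23 years → 11 January 2037.
Regulatory Review Extension: 2038 days claimed exceeds the 1891-day cap, so +1891 days → 17 March 2042.
Opposition Stay Credit: +197 days → 30 September 2042.
Prosecution Delay Deduction: −292 days → 12 December 2041.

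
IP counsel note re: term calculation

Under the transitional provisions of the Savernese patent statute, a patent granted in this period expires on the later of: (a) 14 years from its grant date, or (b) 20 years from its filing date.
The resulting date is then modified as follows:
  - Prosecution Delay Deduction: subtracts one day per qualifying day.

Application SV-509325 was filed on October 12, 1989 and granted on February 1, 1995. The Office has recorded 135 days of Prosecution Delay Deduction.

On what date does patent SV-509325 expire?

(a) grant + 14 years → 1 February 2009.
(b) filing + 20 years → 12 October 2009.
Later of the two: 12 October 2009.
Prosecution Delay Deduction: −135 days → 30 May 2009.

2009-05-30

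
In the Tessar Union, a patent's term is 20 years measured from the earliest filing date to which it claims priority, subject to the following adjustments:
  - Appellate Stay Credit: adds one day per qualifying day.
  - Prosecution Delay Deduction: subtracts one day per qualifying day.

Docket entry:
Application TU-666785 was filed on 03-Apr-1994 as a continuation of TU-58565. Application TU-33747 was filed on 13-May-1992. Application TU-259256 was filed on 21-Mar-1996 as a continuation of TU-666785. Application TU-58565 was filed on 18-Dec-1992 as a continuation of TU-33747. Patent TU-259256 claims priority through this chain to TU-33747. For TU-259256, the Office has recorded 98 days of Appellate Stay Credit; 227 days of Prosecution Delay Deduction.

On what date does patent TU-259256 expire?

January 5, 2012

Earliest priority filing: 13 May 1992.
Base term: 13 May 1992 + 20 years → 13 May 2012.
Appellate Stay Credit: +98 days → 19 August 2012.
Prosecution Delay Deduction: −227 days → 5 January 2012.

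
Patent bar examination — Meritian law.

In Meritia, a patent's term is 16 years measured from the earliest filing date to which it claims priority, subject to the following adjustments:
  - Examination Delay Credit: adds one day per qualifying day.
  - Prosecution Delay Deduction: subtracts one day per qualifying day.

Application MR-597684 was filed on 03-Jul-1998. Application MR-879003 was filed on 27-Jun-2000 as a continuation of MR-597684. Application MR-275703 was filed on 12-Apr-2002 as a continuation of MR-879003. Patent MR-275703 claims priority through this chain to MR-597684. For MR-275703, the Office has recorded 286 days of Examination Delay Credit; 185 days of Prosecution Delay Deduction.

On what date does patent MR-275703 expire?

October 12, 2014

Earliest priority filing: 3 July 1998.
Base term: 3 July 1998 + 16 years → 3 July 2014.
Examination Delay Credit: +286 days → 15 April 2015.
Prosecution Delay Deduction: −185 days → 12 October 2014.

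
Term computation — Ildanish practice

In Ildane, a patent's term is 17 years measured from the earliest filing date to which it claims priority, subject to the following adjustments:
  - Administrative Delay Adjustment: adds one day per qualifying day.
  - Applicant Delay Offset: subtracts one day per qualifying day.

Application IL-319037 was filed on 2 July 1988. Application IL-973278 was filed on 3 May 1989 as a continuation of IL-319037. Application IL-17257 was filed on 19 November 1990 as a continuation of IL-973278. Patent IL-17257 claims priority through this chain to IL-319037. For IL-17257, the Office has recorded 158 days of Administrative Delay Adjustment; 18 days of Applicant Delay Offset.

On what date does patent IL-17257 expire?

Earliest priority filing: 2 July 1988.
Base term: 2 July 1988 + 17 years → 2 July 2005.
Administrative Delay Adjustment: +158 days → 7 December 2005.
Applicant Delay Offset: −18 days → 19 November 2005.

2005-11-19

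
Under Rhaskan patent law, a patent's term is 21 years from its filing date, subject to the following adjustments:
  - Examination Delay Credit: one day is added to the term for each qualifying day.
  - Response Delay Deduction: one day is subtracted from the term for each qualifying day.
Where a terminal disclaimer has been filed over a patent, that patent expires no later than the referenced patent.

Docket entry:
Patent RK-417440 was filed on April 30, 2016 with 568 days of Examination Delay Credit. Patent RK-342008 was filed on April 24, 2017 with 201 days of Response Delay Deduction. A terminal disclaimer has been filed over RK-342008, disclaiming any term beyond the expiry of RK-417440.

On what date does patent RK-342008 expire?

Natural term of RK-342008:
  Base: filing + 21 years → 24 April 2038.
  Response Delay Deduction: −201 days → 5 October 2037.
Expiry of referenced patent RK-417440:
  Base: filing + 21 years → 30 April 2037.
  Examination Delay Credit: +568 days → 19 November 2038.
Terminal disclaimer: RK-342008 expires on the earlier of 5 October 2037 and 19 November 2038.

October 5, 2037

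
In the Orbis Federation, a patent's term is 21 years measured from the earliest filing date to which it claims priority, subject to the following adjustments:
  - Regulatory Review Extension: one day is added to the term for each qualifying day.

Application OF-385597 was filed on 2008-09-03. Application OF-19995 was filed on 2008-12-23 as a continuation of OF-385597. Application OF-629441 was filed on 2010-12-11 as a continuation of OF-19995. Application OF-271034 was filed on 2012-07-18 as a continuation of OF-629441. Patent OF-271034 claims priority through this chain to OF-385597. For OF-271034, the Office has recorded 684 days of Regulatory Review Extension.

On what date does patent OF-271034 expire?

Earliest priority filing: 3 September 2008.
Base term: 3 September 2008 + 21 years → 3 September 2029.
Regulatory Review Extension: +684 days → 19 July 2031.

July 19, 2031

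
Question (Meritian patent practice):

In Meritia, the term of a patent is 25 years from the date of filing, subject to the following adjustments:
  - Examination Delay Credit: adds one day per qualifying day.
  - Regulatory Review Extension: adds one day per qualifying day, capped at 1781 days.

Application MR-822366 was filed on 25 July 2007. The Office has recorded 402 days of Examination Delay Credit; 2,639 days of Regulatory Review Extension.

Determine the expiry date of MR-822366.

Base term: filing date + 25 years → 25 July 2032.
Examination Delay Credit: +402 days → 31 August 2033.
Regulatory Review Extension: 2639 days claimed exceeds the 1781-day cap, so +1781 days → 17 July 2038.

2038-07-17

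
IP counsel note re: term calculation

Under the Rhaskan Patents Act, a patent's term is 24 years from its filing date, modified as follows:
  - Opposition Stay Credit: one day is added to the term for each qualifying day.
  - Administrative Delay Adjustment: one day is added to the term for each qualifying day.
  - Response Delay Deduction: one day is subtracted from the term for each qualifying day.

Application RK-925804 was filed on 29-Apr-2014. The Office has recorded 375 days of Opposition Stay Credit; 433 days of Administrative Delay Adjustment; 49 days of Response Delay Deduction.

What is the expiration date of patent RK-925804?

Base term: filing date + 24 years → 29 April 2038.
Opposition Stay Credit: +375 days → 9 May 2039.
Administrative Delay Adjustment: +433 days → 15 July 2040.
Response Delay Deduction: −49 days → 27 May 2040.

2040-05-27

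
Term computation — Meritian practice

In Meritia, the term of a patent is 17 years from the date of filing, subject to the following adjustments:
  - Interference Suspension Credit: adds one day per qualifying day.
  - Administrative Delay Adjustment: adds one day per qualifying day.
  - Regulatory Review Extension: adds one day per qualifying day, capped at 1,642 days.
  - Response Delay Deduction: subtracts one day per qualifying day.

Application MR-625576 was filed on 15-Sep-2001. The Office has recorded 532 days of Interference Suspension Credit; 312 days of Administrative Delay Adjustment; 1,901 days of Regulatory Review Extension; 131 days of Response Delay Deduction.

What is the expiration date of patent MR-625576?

2025-02-25

Base term: filing date + 17 years → 15 September 2018.
Interference Suspension Credit: +532 days → 29 February 2020.
Administrative Delay Adjustment: +312 days → 6 January 2021.
Regulatory Review Extension: 1901 days claimed exceeds the 1642-day cap, so +1642 days → 6 July 2025.
Response Delay Deduction: −131 days → 25 February 2025.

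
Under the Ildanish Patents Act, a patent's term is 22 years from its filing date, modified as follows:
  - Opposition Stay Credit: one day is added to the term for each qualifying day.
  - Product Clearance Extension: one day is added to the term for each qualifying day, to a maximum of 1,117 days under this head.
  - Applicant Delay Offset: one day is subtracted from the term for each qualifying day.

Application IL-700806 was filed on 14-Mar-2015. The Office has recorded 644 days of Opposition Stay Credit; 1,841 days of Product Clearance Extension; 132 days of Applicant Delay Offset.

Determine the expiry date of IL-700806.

2041-08-29

Base term: filing date + 22 years → 14 March 2037.
Opposition Stay Credit: +644 days → 18 December 2038.
Product Clearance Extension: 1841 days claimed exceeds the 1117-day cap, so +1117 days → 8 January 2042.
Applicant Delay Offset: −132 days → 29 August 2041.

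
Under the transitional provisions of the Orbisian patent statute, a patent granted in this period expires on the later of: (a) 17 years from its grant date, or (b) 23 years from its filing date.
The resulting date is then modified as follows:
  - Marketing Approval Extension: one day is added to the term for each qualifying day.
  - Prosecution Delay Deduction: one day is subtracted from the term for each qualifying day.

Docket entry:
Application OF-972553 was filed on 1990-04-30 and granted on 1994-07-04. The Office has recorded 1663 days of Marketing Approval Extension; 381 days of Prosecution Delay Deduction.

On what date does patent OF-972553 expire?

November 2, 2016

(a) grant + 17 years → 4 July 2011.
(b) filing + 23 years → 30 April 2013.
Later of the two: 30 April 2013.
Marketing Approval Extension: +1663 days → 18 November 2017.
Prosecution Delay Deduction: −381 days → 2 November 2016.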